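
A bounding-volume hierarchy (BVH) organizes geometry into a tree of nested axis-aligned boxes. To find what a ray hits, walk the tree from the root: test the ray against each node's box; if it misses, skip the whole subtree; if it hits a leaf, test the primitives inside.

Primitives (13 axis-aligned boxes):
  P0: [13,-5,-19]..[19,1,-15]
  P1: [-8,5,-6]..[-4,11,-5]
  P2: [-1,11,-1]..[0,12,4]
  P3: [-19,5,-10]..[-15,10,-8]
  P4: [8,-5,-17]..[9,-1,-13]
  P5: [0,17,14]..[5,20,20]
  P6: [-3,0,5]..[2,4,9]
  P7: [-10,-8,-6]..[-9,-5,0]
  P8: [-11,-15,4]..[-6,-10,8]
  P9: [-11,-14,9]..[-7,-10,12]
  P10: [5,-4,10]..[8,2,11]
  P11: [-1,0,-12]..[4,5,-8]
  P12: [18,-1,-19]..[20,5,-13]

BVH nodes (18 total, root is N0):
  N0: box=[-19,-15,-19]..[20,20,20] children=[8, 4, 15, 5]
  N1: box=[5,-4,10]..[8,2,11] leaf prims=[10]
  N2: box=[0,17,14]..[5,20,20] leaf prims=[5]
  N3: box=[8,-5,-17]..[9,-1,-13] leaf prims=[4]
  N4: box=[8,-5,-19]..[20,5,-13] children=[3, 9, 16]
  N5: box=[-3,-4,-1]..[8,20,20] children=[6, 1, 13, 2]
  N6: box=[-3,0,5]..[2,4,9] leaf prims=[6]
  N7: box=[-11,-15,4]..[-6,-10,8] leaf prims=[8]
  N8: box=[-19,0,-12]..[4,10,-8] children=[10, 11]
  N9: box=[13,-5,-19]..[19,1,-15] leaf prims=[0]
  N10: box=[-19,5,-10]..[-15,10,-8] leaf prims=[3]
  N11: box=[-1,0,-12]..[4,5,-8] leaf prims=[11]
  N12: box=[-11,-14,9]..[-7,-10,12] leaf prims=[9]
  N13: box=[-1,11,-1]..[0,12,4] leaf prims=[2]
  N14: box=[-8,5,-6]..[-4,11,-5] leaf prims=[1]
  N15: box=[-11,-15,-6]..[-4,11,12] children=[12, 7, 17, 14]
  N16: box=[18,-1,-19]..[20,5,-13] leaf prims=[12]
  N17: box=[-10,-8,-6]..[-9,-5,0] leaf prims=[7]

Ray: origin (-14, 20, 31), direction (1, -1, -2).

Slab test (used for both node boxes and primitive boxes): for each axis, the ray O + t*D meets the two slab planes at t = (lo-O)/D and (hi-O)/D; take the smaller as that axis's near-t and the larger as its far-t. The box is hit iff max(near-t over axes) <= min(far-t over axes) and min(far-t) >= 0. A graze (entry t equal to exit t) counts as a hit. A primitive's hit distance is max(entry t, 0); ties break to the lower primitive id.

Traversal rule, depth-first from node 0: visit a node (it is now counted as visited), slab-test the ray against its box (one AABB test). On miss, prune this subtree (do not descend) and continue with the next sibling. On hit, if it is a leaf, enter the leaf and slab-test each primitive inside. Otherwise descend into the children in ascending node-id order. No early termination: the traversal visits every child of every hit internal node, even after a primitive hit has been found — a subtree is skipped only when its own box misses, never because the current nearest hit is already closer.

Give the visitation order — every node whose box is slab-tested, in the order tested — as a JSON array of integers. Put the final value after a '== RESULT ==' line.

Trace the traversal:
N0 x:[-5,34] y:[0,35] z:[11/2,25] -> hit [11/2,25], descend [4, 5, 8, 15]
  N4 x:[22,34] y:[15,25] z:[22,25] -> hit [22,25], descend [3, 9, 16]
    N3 x:[22,23] y:[21,25] z:[22,24] -> hit [22,23] leaf, test {P4@t=22}
    N9 x:[27,33] y:[19,25] z:[23,25] -> miss, prune
    N16 x:[32,34] y:[15,21] z:[22,25] -> miss, prune
  N5 x:[11,22] y:[0,24] z:[11/2,16] -> hit [11,16], descend [1, 2, 6, 13]
    N1 x:[19,22] y:[18,24] z:[10,21/2] -> miss, prune
    N2 x:[14,19] y:[0,3] z:[11/2,17/2] -> miss, prune
    N6 x:[11,16] y:[16,20] z:[11,13] -> miss, prune
    N13 x:[13,14] y:[8,9] z:[27/2,16] -> miss, prune
  N8 x:[-5,18] y:[10,20] z:[39/2,43/2] -> miss, prune
  N15 x:[3,10] y:[9,35] z:[19/2,37/2] -> hit [19/2,10], descend [7, 12, 14, 17]
    N7 x:[3,8] y:[30,35] z:[23/2,27/2] -> miss, prune
    N12 x:[3,7] y:[30,34] z:[19/2,11] -> miss, prune
    N14 x:[6,10] y:[9,15] z:[18,37/2] -> miss, prune
    N17 x:[4,5] y:[25,28] z:[31/2,37/2] -> miss, prune

order=[0, 4, 3, 9, 16, 5, 1, 2, 6, 13, 8, 15, 7, 12, 14, 17]  |boxes|=16  |leaves|=1  hit=P4

== RESULT ==
[0, 4, 3, 9, 16, 5, 1, 2, 6, 13, 8, 15, 7, 12, 14, 17]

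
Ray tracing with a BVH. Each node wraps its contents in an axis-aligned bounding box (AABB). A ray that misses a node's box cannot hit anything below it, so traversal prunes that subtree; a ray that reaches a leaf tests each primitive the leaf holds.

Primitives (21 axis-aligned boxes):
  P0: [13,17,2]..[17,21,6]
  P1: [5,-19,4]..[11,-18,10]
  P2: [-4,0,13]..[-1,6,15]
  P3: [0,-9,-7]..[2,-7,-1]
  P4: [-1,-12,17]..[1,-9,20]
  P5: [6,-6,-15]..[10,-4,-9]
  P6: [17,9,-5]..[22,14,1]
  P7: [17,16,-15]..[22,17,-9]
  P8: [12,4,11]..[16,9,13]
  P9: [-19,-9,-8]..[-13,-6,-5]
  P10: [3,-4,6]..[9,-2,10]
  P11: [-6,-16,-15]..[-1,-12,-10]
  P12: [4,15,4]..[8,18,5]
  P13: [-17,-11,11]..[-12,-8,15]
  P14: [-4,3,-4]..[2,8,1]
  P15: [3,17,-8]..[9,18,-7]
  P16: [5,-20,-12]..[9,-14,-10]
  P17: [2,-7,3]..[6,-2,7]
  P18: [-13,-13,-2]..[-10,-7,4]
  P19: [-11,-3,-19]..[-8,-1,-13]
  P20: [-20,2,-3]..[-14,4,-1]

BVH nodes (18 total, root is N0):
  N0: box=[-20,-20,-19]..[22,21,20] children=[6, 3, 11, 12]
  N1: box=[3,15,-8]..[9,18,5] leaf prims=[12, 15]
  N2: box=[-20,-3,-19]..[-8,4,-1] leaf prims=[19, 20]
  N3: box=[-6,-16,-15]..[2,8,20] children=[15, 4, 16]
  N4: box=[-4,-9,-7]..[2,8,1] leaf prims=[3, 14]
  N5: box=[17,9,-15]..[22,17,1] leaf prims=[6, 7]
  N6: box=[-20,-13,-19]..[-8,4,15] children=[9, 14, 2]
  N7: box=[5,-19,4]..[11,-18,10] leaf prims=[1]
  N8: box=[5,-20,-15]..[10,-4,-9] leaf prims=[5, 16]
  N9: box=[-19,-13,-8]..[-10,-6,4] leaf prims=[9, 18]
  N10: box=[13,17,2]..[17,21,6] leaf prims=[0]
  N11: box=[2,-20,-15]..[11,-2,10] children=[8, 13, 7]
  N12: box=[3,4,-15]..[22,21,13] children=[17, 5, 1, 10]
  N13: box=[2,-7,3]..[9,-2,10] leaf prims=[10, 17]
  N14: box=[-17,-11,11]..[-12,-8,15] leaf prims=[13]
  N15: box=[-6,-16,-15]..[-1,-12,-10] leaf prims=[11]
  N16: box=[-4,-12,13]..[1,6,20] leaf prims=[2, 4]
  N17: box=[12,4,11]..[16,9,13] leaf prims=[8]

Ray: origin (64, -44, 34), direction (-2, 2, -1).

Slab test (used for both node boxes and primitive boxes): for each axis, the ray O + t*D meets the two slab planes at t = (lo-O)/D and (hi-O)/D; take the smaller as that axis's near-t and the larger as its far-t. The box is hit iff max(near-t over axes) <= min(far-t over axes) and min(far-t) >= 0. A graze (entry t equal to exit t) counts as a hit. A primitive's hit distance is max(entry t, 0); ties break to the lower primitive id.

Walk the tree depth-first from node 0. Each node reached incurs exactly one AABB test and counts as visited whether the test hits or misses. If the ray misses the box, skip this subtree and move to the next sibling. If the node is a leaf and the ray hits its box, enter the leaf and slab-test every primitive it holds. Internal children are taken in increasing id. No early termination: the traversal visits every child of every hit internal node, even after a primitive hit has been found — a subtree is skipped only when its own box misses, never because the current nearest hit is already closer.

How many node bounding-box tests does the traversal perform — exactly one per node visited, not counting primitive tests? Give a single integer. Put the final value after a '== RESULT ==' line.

Traverse from the root:
N0 x:[21,42] y:[12,65/2] z:[14,53] -> hit [21,65/2], descend [3, 6, 11, 12]
  N3 x:[31,35] y:[14,26] z:[14,49] -> miss, prune
  N6 x:[36,42] y:[31/2,24] z:[19,53] -> miss, prune
  N11 x:[53/2,31] y:[12,21] z:[24,49] -> miss, prune
  N12 x:[21,61/2] y:[24,65/2] z:[21,49] -> hit [24,61/2], descend [1, 5, 10, 17]
    N1 x:[55/2,61/2] y:[59/2,31] z:[29,42] -> hit [59/2,61/2] leaf, test {P12@t=59/2, P15(miss)}
    N5 x:[21,47/2] y:[53/2,61/2] z:[33,49] -> miss, prune
    N10 x:[47/2,51/2] y:[61/2,65/2] z:[28,32] -> miss, prune
    N17 x:[24,26] y:[24,53/2] z:[21,23] -> miss, prune

9 AABB tests over nodes [0, 3, 6, 11, 12, 1, 5, 10, 17]; 1 leaf entered; closest P12.

== RESULT ==
9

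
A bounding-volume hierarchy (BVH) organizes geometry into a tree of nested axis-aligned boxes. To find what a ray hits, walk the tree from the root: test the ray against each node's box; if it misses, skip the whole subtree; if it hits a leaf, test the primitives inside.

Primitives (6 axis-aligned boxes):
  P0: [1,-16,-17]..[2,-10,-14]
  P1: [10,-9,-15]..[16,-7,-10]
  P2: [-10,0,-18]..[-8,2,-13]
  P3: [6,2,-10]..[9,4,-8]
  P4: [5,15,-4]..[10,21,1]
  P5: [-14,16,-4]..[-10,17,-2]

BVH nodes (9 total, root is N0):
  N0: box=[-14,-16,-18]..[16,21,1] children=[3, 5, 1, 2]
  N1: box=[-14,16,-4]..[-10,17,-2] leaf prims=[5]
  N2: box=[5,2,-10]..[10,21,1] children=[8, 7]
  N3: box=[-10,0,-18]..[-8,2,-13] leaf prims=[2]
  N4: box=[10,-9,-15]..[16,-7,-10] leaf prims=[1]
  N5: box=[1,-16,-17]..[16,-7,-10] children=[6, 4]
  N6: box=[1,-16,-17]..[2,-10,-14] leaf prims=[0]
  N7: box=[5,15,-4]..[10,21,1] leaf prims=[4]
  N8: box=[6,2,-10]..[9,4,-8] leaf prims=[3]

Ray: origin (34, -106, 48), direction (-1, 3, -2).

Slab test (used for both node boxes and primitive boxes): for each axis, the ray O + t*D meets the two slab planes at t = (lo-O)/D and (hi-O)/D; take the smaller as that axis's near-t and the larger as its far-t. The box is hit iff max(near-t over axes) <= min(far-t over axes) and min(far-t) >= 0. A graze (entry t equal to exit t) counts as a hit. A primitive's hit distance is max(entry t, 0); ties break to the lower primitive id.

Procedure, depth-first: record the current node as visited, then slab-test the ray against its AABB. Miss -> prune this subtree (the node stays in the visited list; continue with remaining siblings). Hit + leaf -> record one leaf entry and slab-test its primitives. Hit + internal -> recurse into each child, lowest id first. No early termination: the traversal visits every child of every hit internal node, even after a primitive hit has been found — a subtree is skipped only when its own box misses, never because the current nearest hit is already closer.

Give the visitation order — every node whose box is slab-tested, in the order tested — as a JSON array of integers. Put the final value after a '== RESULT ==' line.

Walk:
N0 x:[18,48] y:[30,127/3] z:[47/2,33] -> hit [30,33], descend [1, 2, 3, 5]
  N1 x:[44,48] y:[122/3,41] z:[25,26] -> miss, prune
  N2 x:[24,29] y:[36,127/3] z:[47/2,29] -> miss, prune
  N3 x:[42,44] y:[106/3,36] z:[61/2,33] -> miss, prune
  N5 x:[18,33] y:[30,33] z:[29,65/2] -> hit [30,65/2], descend [4, 6]
    N4 x:[18,24] y:[97/3,33] z:[29,63/2] -> miss, prune
    N6 x:[32,33] y:[30,32] z:[31,65/2] -> hit [32,32] leaf, test {P0@t=32}

Visited [0, 1, 2, 3, 5, 4, 6]. Tests: 7 box, 1 leaf. Nearest: P0.

== RESULT ==
[0, 1, 2, 3, 5, 4, 6]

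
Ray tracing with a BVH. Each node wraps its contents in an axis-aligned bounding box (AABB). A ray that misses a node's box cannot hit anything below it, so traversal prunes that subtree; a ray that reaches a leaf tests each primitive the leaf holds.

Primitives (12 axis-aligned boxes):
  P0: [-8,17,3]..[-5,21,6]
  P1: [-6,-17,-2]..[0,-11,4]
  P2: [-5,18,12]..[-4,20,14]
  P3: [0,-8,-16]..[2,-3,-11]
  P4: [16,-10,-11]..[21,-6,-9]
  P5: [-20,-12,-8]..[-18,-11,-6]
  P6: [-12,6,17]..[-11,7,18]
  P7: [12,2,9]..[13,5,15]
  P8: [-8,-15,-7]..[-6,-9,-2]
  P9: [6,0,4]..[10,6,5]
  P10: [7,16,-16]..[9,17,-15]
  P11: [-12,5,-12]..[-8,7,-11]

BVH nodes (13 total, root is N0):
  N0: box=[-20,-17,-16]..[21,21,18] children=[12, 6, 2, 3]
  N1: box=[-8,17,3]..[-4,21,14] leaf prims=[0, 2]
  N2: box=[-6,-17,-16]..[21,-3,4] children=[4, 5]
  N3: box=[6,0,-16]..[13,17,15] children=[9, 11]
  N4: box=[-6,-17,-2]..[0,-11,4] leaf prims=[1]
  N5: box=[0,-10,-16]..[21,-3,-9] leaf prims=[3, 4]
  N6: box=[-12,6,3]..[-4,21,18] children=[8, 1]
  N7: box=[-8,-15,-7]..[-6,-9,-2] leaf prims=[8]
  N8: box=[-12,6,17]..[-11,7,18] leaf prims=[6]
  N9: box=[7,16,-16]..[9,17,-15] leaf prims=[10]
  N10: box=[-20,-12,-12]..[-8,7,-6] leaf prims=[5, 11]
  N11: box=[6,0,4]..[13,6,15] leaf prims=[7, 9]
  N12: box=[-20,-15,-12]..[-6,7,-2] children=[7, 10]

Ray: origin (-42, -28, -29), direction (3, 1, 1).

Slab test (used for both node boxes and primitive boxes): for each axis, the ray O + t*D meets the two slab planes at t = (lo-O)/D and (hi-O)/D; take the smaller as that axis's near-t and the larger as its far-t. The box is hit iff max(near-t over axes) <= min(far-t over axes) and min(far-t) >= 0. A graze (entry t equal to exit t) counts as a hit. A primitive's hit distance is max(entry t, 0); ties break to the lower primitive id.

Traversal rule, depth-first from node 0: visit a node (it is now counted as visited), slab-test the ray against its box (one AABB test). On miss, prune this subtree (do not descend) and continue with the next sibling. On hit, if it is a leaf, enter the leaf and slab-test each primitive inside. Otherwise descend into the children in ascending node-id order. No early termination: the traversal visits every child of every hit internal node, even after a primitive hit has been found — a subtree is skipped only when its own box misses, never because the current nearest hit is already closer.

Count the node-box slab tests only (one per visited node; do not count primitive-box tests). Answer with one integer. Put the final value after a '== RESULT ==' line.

Walk:
N0 x:[22/3,21] y:[11,49] z:[13,47] -> hit [13,21], descend [2, 3, 6, 12]
  N2 x:[12,21] y:[11,25] z:[13,33] -> hit [13,21], descend [4, 5]
    N4 x:[12,14] y:[11,17] z:[27,33] -> miss, prune
    N5 x:[14,21] y:[18,25] z:[13,20] -> hit [18,20] leaf, test {P3(miss), P4@t=58/3}
  N3 x:[16,55/3] y:[28,45] z:[13,44] -> miss, prune
  N6 x:[10,38/3] y:[34,49] z:[32,47] -> miss, prune
  N12 x:[22/3,12] y:[13,35] z:[17,27] -> miss, prune

Summary -> nodes [0, 2, 4, 5, 3, 6, 12]; box-tests=7; leaf-entries=1; first=P4

== RESULT ==
7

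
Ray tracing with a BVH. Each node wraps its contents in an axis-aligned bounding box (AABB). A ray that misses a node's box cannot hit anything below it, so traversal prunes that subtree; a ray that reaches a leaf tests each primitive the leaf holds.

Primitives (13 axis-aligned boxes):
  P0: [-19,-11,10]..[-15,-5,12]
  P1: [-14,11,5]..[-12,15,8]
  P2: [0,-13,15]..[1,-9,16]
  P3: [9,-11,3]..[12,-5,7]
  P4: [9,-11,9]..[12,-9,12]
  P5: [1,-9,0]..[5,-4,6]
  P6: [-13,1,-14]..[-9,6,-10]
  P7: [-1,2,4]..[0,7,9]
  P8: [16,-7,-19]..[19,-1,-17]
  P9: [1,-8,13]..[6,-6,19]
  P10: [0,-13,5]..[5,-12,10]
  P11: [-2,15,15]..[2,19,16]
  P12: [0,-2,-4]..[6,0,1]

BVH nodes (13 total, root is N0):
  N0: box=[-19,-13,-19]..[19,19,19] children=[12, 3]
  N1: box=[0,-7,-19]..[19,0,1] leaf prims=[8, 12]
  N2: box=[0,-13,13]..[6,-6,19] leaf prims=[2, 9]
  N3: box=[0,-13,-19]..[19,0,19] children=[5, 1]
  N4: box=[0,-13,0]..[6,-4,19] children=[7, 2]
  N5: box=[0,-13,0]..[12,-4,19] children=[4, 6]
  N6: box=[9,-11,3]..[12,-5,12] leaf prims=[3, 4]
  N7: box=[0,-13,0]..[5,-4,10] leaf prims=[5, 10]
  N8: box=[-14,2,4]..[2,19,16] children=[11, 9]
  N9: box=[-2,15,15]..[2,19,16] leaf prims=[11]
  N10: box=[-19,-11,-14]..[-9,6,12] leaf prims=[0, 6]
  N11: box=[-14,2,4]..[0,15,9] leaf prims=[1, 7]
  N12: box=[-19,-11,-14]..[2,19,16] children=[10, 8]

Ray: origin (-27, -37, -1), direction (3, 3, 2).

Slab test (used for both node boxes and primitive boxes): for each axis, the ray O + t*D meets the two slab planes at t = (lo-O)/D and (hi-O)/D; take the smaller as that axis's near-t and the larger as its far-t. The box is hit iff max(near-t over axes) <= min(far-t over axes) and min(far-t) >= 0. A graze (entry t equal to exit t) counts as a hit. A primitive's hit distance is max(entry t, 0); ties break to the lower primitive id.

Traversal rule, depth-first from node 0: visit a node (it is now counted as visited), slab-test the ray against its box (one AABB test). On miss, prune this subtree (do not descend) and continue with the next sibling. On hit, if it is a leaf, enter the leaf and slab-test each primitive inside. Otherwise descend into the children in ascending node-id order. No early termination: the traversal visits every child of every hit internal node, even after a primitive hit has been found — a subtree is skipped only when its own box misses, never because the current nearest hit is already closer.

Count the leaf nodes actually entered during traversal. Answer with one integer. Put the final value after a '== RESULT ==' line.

Trace the traversal:
N0 x:[8/3,46/3] y:[8,56/3] z:[-9,10] -> hit [8,10], descend [3, 12]
  N3 x:[9,46/3] y:[8,37/3] z:[-9,10] -> hit [9,10], descend [1, 5]
    N1 x:[9,46/3] y:[10,37/3] z:[-9,1] -> miss, prune
    N5 x:[9,13] y:[8,11] z:[1/2,10] -> hit [9,10], descend [4, 6]
      N4 x:[9,11] y:[8,11] z:[1/2,10] -> hit [9,10], descend [2, 7]
        N2 x:[9,11] y:[8,31/3] z:[7,10] -> hit [9,10] leaf, test {P2(miss), P9@t=29/3}
        N7 x:[9,32/3] y:[8,11] z:[1/2,11/2] -> miss, prune
      N6 x:[12,13] y:[26/3,32/3] z:[2,13/2] -> miss, prune
  N12 x:[8/3,29/3] y:[26/3,56/3] z:[-13/2,17/2] -> miss, prune

Summary -> nodes [0, 3, 1, 5, 4, 2, 7, 6, 12]; box-tests=9; leaf-entries=1; first=P9

== RESULT ==
1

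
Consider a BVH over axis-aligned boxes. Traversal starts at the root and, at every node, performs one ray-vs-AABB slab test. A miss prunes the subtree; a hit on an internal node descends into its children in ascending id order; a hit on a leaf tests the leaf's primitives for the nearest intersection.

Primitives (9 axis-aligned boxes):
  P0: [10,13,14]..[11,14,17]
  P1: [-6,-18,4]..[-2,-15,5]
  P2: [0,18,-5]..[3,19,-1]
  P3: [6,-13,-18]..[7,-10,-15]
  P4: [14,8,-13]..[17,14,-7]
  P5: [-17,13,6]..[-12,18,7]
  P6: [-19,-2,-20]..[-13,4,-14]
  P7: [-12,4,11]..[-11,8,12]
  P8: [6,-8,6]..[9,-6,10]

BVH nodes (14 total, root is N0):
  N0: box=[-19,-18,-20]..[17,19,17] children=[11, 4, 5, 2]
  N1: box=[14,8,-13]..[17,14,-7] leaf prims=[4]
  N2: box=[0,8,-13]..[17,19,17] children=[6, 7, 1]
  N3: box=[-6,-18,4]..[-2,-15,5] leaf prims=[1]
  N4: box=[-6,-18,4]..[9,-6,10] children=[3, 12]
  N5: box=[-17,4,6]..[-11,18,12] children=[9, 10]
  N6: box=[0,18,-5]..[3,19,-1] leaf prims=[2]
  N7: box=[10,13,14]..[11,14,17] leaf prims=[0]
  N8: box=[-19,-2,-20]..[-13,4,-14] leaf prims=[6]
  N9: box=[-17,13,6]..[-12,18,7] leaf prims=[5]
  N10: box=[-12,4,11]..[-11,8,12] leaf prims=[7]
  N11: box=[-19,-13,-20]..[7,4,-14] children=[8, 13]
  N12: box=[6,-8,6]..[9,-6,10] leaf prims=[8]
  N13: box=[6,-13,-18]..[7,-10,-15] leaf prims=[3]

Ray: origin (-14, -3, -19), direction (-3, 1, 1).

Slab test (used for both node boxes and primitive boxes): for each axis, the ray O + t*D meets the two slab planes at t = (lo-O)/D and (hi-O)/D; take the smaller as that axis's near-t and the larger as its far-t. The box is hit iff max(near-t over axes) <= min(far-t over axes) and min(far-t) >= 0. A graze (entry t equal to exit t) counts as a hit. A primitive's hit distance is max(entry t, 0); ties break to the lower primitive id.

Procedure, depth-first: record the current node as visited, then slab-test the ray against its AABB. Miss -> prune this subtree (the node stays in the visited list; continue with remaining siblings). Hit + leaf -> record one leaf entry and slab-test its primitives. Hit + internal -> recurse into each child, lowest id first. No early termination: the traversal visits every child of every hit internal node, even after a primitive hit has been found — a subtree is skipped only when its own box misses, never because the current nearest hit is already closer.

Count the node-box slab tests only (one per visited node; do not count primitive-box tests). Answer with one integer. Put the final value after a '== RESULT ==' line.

Walk:
N0 x:[-31/3,5/3] y:[-15,22] z:[-1,36] -> hit [-1,5/3], descend [2, 4, 5, 11]
  N2 x:[-31/3,-14/3] y:[11,22] z:[6,36] -> miss, prune
  N4 x:[-23/3,-8/3] y:[-15,-3] z:[23,29] -> miss, prune
  N5 x:[-1,1] y:[7,21] z:[25,31] -> miss, prune
  N11 x:[-7,5/3] y:[-10,7] z:[-1,5] -> hit [-1,5/3], descend [8, 13]
    N8 x:[-1/3,5/3] y:[1,7] z:[-1,5] -> hit [1,5/3] leaf, test {P6@t=1}
    N13 x:[-7,-20/3] y:[-10,-7] z:[1,4] -> miss, prune

7 AABB tests over nodes [0, 2, 4, 5, 11, 8, 13]; 1 leaf entered; closest P6.

== RESULT ==
7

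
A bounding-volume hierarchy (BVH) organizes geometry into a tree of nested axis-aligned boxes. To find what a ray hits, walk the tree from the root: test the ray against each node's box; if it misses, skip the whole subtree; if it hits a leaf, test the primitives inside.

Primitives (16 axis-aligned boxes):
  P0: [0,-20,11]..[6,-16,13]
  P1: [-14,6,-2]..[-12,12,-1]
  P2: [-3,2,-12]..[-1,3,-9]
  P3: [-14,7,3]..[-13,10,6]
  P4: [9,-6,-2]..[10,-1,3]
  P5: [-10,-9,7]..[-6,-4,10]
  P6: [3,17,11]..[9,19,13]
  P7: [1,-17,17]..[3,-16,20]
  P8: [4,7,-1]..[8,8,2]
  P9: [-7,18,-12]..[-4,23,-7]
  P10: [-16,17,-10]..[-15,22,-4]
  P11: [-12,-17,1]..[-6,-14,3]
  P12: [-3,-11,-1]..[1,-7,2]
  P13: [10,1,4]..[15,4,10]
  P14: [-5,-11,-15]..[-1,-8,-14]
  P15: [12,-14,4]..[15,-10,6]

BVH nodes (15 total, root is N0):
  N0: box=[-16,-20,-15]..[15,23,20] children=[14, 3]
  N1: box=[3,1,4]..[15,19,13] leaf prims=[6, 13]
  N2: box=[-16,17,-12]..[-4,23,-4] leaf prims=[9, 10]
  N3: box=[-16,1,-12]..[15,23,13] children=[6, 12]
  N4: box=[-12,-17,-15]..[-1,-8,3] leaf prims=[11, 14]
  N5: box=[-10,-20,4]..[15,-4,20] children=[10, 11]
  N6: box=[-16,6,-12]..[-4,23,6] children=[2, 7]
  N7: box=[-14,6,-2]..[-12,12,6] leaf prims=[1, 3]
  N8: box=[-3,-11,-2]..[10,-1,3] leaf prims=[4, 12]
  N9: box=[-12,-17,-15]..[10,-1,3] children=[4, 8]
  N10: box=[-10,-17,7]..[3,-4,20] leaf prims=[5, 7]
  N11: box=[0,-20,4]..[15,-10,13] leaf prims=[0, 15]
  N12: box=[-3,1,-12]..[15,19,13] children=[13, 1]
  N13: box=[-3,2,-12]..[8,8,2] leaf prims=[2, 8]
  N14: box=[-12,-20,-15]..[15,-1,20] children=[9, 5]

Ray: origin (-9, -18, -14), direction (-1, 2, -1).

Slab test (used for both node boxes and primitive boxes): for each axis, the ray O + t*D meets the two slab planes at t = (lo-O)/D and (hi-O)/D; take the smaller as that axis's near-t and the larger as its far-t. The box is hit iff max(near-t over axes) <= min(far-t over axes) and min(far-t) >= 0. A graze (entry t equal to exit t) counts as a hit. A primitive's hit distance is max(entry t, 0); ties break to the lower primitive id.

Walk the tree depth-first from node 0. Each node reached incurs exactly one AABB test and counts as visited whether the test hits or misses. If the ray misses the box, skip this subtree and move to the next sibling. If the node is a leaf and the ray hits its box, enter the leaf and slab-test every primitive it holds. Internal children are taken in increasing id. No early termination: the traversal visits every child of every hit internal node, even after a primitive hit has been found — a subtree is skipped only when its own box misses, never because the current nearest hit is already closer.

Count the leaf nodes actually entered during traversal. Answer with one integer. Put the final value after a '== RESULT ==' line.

Traverse from the root:
N0 x:[-24,7] y:[-1,41/2] z:[-34,1] -> hit [-1,1], descend [3, 14]
  N3 x:[-24,7] y:[19/2,41/2] z:[-27,-2] -> miss, prune
  N14 x:[-24,3] y:[-1,17/2] z:[-34,1] -> hit [-1,1], descend [5, 9]
    N5 x:[-24,1] y:[-1,7] z:[-34,-18] -> miss, prune
    N9 x:[-19,3] y:[1/2,17/2] z:[-17,1] -> hit [1/2,1], descend [4, 8]
      N4 x:[-8,3] y:[1/2,5] z:[-17,1] -> hit [1/2,1] leaf, test {P11(miss), P14(miss)}
      N8 x:[-19,-6] y:[7/2,17/2] z:[-17,-12] -> miss, prune

7 AABB tests over nodes [0, 3, 14, 5, 9, 4, 8]; 1 leaf entered; closest miss.

== RESULT ==
1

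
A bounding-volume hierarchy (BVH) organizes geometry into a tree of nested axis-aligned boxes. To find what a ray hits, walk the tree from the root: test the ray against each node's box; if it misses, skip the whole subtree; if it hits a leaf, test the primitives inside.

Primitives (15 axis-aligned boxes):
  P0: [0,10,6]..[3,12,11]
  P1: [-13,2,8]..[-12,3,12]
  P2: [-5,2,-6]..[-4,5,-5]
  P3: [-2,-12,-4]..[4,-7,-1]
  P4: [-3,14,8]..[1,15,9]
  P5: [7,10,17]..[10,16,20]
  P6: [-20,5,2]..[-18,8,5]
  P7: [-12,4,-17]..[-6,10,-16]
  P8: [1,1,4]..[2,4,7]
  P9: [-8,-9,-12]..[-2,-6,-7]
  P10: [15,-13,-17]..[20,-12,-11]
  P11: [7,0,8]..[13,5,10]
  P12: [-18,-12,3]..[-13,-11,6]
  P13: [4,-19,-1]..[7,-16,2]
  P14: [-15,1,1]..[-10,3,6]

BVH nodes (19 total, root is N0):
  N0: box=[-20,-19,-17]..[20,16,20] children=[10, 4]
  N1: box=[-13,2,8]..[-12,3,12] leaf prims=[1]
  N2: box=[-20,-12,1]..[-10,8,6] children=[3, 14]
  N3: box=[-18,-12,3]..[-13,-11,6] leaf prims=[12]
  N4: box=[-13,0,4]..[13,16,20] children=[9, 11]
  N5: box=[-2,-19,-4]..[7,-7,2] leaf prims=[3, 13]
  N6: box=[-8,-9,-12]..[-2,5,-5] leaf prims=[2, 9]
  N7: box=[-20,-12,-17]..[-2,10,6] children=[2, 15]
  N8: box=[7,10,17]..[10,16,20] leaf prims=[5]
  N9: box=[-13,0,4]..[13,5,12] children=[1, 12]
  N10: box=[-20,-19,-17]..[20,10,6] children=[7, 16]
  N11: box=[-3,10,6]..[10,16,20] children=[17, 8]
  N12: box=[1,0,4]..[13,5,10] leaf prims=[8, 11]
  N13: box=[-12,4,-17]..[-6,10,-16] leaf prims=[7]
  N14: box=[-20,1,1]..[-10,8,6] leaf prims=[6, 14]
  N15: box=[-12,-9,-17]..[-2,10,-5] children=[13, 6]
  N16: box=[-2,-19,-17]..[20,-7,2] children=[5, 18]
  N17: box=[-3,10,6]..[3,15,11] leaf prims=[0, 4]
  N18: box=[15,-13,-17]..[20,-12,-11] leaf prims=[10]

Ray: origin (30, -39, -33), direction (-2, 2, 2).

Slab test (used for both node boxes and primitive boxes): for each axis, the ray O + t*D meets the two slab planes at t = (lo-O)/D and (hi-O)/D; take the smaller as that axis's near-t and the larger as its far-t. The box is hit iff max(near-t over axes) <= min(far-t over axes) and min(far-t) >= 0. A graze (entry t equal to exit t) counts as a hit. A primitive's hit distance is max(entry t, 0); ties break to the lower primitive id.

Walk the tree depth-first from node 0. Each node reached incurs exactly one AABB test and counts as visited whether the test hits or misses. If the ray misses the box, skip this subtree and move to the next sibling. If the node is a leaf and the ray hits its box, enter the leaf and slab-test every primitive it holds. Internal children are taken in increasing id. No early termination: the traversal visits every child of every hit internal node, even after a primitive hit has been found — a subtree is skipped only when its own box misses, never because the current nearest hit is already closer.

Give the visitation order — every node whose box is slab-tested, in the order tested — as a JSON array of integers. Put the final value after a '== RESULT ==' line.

Trace the traversal:
N0 x:[5,25] y:[10,55/2] z:[8,53/2] -> hit [10,25], descend [4, 10]
  N4 x:[17/2,43/2] y:[39/2,55/2] z:[37/2,53/2] -> hit [39/2,43/2], descend [9, 11]
    N9 x:[17/2,43/2] y:[39/2,22] z:[37/2,45/2] -> hit [39/2,43/2], descend [1, 12]
      N1 x:[21,43/2] y:[41/2,21] z:[41/2,45/2] -> hit [21,21] leaf, test {P1@t=21}
      N12 x:[17/2,29/2] y:[39/2,22] z:[37/2,43/2] -> miss, prune
    N11 x:[10,33/2] y:[49/2,55/2] z:[39/2,53/2] -> miss, prune
  N10 x:[5,25] y:[10,49/2] z:[8,39/2] -> hit [10,39/2], descend [7, 16]
    N7 x:[16,25] y:[27/2,49/2] z:[8,39/2] -> hit [16,39/2], descend [2, 15]
      N2 x:[20,25] y:[27/2,47/2] z:[17,39/2] -> miss, prune
      N15 x:[16,21] y:[15,49/2] z:[8,14] -> miss, prune
    N16 x:[5,16] y:[10,16] z:[8,35/2] -> hit [10,16], descend [5, 18]
      N5 x:[23/2,16] y:[10,16] z:[29/2,35/2] -> hit [29/2,16] leaf, test {P3@t=29/2, P13(miss)}
      N18 x:[5,15/2] y:[13,27/2] z:[8,11] -> miss, prune

Summary -> nodes [0, 4, 9, 1, 12, 11, 10, 7, 2, 15, 16, 5, 18]; box-tests=13; leaf-entries=2; first=P3

== RESULT ==
[0, 4, 9, 1, 12, 11, 10, 7, 2, 15, 16, 5, 18]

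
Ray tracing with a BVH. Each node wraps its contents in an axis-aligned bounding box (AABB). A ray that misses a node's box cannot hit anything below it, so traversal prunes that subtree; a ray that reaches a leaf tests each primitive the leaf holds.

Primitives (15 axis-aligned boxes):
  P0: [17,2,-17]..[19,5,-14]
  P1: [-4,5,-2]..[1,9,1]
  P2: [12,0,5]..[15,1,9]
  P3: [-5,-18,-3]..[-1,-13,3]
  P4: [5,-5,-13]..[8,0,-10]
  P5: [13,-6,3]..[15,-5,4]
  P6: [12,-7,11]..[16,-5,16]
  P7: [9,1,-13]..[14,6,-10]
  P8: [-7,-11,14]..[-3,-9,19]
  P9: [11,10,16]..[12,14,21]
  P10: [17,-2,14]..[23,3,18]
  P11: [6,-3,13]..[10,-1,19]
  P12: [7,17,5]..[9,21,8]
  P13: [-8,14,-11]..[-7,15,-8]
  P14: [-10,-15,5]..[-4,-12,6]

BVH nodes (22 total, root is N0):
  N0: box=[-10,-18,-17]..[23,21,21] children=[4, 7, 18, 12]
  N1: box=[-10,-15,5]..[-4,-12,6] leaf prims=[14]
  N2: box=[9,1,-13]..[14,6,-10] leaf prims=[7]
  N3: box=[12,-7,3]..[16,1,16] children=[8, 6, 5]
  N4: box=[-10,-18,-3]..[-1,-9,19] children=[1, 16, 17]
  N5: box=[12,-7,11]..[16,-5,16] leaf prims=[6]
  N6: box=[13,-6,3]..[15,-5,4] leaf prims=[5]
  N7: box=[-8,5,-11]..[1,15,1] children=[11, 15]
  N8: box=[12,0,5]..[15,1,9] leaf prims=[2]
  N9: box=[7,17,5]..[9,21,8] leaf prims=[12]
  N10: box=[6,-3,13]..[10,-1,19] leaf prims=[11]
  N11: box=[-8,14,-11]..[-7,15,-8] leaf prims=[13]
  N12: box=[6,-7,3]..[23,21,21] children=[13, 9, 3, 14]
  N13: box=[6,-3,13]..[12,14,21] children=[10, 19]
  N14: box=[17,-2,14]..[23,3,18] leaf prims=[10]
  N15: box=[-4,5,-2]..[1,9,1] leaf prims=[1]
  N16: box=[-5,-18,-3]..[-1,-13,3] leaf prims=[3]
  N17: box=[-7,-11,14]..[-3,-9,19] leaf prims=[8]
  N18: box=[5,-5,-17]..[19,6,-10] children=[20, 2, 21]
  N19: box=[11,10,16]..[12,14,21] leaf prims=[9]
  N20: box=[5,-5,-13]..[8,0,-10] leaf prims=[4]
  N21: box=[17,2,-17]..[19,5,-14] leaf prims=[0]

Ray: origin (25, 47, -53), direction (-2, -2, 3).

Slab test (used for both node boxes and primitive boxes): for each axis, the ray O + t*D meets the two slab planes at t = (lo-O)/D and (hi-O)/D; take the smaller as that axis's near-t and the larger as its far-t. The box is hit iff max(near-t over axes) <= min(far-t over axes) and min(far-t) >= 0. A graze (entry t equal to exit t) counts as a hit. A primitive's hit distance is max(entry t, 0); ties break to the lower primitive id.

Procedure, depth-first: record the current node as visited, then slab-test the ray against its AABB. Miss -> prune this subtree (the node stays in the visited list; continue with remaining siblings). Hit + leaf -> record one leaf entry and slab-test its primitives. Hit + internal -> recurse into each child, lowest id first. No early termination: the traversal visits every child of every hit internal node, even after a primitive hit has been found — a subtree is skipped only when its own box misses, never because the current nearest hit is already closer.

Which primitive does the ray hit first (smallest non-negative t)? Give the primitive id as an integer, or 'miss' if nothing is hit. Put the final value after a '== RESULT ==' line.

Walk:
N0 x:[1,35/2] y:[13,65/2] z:[12,74/3] -> hit [13,35/2], descend [4, 7, 12, 18]
  N4 x:[13,35/2] y:[28,65/2] z:[50/3,24] -> miss, prune
  N7 x:[12,33/2] y:[16,21] z:[14,18] -> hit [16,33/2], descend [11, 15]
    N11 x:[16,33/2] y:[16,33/2] z:[14,15] -> miss, prune
    N15 x:[12,29/2] y:[19,21] z:[17,18] -> miss, prune
  N12 x:[1,19/2] y:[13,27] z:[56/3,74/3] -> miss, prune
  N18 x:[3,10] y:[41/2,26] z:[12,43/3] -> miss, prune

order=[0, 4, 7, 11, 15, 12, 18]  |boxes|=7  |leaves|=0  hit=miss

== RESULT ==
miss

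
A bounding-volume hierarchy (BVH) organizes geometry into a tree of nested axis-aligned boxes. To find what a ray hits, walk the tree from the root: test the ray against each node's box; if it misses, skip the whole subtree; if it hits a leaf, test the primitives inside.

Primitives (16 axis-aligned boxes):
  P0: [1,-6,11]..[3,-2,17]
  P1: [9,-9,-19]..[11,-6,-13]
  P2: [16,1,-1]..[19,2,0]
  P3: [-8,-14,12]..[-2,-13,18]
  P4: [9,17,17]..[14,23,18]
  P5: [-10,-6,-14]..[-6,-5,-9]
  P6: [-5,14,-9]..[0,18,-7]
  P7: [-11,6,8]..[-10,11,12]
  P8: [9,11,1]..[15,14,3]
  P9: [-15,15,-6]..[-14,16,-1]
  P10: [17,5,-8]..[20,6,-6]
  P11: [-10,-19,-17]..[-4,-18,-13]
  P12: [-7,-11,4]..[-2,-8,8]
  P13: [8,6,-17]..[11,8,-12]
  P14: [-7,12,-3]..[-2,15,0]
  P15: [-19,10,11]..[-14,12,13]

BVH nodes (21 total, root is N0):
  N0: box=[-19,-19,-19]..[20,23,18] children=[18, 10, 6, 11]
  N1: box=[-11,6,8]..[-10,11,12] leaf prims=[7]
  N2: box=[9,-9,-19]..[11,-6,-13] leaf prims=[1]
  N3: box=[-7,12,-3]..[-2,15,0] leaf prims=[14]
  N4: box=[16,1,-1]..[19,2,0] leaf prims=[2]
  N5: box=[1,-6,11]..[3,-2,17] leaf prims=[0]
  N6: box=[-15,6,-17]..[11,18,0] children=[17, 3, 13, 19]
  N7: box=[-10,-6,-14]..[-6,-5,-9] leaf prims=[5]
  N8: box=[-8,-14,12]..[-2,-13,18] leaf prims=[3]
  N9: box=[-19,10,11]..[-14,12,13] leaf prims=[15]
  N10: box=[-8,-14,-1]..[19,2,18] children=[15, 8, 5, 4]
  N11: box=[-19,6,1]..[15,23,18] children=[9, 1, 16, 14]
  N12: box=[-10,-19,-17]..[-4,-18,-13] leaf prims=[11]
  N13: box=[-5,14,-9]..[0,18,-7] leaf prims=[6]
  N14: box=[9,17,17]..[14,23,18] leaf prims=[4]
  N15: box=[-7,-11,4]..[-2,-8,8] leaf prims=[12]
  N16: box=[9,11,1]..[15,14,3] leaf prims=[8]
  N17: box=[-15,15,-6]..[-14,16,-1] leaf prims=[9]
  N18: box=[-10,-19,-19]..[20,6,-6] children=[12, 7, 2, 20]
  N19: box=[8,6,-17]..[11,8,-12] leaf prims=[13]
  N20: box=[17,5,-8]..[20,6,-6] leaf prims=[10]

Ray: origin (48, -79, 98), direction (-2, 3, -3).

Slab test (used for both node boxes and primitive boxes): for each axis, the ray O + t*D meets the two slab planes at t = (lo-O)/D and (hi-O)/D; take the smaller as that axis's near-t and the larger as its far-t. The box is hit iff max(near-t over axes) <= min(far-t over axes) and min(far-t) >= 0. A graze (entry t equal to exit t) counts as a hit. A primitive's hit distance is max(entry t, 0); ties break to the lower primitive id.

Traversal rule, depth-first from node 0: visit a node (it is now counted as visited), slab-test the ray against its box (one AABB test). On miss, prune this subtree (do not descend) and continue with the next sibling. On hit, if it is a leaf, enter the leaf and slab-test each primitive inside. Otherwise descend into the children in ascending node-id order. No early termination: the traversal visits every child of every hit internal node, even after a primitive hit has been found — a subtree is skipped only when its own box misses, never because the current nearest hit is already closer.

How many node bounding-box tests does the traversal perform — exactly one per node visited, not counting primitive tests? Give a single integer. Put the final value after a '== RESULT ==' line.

Walk:
N0 x:[14,67/2] y:[20,34] z:[80/3,39] -> hit [80/3,67/2], descend [6, 10, 11, 18]
  N6 x:[37/2,63/2] y:[85/3,97/3] z:[98/3,115/3] -> miss, prune
  N10 x:[29/2,28] y:[65/3,27] z:[80/3,33] -> hit [80/3,27], descend [4, 5, 8, 15]
    N4 x:[29/2,16] y:[80/3,27] z:[98/3,33] -> miss, prune
    N5 x:[45/2,47/2] y:[73/3,77/3] z:[27,29] -> miss, prune
    N8 x:[25,28] y:[65/3,22] z:[80/3,86/3] -> miss, prune
    N15 x:[25,55/2] y:[68/3,71/3] z:[30,94/3] -> miss, prune
  N11 x:[33/2,67/2] y:[85/3,34] z:[80/3,97/3] -> hit [85/3,97/3], descend [1, 9, 14, 16]
    N1 x:[29,59/2] y:[85/3,30] z:[86/3,30] -> hit [29,59/2] leaf, test {P7@t=29}
    N9 x:[31,67/2] y:[89/3,91/3] z:[85/3,29] -> miss, prune
    N14 x:[17,39/2] y:[32,34] z:[80/3,27] -> miss, prune
    N16 x:[33/2,39/2] y:[30,31] z:[95/3,97/3] -> miss, prune
  N18 x:[14,29] y:[20,85/3] z:[104/3,39] -> miss, prune

Visited [0, 6, 10, 4, 5, 8, 15, 11, 1, 9, 14, 16, 18]. Tests: 13 box, 1 leaf. Nearest: P7.

== RESULT ==
13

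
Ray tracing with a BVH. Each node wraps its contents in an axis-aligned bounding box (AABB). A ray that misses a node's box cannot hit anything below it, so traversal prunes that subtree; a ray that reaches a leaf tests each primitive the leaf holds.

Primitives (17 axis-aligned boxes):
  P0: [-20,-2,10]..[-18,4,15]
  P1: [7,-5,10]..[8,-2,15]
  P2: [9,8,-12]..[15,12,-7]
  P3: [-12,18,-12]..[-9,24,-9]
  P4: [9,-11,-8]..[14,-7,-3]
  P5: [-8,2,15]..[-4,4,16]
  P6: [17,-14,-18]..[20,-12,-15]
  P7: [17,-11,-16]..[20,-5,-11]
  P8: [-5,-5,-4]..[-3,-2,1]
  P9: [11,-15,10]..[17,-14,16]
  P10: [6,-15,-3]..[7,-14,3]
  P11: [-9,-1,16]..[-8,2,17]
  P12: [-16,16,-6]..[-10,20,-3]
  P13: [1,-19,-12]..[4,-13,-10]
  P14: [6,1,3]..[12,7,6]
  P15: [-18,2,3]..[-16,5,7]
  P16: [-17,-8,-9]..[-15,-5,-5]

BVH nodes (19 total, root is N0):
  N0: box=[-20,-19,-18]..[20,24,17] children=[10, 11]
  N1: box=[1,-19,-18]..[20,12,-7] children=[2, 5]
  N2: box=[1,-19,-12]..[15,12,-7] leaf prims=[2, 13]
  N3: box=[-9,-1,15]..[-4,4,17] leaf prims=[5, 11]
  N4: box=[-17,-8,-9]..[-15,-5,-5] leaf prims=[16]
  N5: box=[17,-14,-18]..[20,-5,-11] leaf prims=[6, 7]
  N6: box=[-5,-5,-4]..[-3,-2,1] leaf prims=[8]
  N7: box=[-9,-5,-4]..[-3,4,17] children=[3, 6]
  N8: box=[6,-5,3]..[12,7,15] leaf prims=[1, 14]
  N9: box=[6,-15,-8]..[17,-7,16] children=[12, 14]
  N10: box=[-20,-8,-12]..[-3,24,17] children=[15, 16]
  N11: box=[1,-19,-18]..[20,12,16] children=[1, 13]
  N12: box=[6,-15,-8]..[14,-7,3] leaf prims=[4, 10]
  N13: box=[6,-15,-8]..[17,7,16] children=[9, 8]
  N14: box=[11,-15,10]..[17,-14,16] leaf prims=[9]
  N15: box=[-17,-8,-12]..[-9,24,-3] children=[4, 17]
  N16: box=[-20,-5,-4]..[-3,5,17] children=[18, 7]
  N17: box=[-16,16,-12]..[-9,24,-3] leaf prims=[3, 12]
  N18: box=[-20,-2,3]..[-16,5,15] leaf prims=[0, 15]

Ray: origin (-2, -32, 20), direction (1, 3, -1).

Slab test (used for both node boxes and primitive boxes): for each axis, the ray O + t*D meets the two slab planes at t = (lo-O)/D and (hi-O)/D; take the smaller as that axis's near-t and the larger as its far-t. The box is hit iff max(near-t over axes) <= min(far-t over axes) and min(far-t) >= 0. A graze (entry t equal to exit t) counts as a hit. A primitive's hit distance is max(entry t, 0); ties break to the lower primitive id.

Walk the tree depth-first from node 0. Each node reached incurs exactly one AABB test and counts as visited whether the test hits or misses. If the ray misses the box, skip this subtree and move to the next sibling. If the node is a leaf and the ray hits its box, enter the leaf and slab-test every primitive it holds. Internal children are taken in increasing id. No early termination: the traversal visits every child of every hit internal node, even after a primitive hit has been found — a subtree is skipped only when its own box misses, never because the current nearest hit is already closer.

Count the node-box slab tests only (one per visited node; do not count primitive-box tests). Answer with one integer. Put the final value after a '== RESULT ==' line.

Walk:
N0 x:[-18,22] y:[13/3,56/3] z:[3,38] -> hit [13/3,56/3], descend [10, 11]
  N10 x:[-18,-1] y:[8,56/3] z:[3,32] -> miss, prune
  N11 x:[3,22] y:[13/3,44/3] z:[4,38] -> hit [13/3,44/3], descend [1, 13]
    N1 x:[3,22] y:[13/3,44/3] z:[27,38] -> miss, prune
    N13 x:[8,19] y:[17/3,13] z:[4,28] -> hit [8,13], descend [8, 9]
      N8 x:[8,14] y:[9,13] z:[5,17] -> hit [9,13] leaf, test {P1@t=9, P14(miss)}
      N9 x:[8,19] y:[17/3,25/3] z:[4,28] -> hit [8,25/3], descend [12, 14]
        N12 x:[8,16] y:[17/3,25/3] z:[17,28] -> miss, prune
        N14 x:[13,19] y:[17/3,6] z:[4,10] -> miss, prune

Visited [0, 10, 11, 1, 13, 8, 9, 12, 14]. Tests: 9 box, 1 leaf. Nearest: P1.

== RESULT ==
9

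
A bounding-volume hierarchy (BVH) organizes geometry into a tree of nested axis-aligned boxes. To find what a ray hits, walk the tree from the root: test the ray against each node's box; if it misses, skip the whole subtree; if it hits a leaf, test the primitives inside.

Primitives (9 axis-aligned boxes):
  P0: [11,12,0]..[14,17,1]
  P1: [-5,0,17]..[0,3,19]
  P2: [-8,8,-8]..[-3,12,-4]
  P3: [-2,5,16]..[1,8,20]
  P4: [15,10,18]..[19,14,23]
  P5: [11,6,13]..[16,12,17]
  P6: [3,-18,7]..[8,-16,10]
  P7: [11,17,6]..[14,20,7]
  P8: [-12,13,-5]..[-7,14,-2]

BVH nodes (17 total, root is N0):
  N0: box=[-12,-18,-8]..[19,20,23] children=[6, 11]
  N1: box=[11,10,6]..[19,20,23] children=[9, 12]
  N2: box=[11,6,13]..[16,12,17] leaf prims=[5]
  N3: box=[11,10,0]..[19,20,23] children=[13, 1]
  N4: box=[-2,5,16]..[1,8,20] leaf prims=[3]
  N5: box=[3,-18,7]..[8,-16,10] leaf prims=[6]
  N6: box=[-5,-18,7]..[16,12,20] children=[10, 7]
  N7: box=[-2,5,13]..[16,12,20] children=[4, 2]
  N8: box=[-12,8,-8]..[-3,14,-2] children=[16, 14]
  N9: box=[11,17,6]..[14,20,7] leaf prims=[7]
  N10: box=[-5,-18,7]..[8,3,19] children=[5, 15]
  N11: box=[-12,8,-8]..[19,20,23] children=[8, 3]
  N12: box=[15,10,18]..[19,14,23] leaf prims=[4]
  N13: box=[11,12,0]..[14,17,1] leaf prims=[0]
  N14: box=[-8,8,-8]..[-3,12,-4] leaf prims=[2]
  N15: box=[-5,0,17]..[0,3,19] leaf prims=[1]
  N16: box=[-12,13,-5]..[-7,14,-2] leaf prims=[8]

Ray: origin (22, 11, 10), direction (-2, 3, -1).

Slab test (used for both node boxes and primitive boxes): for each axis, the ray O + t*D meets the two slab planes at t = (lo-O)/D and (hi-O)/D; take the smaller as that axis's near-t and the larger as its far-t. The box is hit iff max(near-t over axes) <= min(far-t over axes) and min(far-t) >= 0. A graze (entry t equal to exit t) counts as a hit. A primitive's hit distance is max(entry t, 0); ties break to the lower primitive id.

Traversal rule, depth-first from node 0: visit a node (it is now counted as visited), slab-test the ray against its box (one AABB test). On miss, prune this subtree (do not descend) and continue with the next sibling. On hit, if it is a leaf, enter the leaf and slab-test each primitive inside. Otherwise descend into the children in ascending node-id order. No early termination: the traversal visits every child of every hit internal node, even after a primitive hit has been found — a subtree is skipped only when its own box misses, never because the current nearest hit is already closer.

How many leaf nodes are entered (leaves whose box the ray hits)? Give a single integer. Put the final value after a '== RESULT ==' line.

Traverse from the root:
N0 x:[3/2,17] y:[-29/3,3] z:[-13,18] -> hit [3/2,3], descend [6, 11]
  N6 x:[3,27/2] y:[-29/3,1/3] z:[-10,3] -> miss, prune
  N11 x:[3/2,17] y:[-1,3] z:[-13,18] -> hit [3/2,3], descend [3, 8]
    N3 x:[3/2,11/2] y:[-1/3,3] z:[-13,10] -> hit [3/2,3], descend [1, 13]
      N1 x:[3/2,11/2] y:[-1/3,3] z:[-13,4] -> hit [3/2,3], descend [9, 12]
        N9 x:[4,11/2] y:[2,3] z:[3,4] -> miss, prune
        N12 x:[3/2,7/2] y:[-1/3,1] z:[-13,-8] -> miss, prune
      N13 x:[4,11/2] y:[1/3,2] z:[9,10] -> miss, prune
    N8 x:[25/2,17] y:[-1,1] z:[12,18] -> miss, prune

Visited [0, 6, 11, 3, 1, 9, 12, 13, 8]. Tests: 9 box, 0 leaf. Nearest: miss.

== RESULT ==
0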